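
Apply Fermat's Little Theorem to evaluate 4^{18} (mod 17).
16

By Fermat's Little Theorem, a^(p-1) ≡ 1 (mod p) for prime p and gcd(a, p) = 1
Here p = 17, so 4^16 ≡ 1 (mod 17)
We can reduce the exponent: 18 mod 16 = 2
So 4^18 ≡ 4^2 (mod 17)
Computing: 4^2 mod 17 = 16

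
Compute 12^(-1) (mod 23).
12^(-1) ≡ 2 (mod 23). Verification: 12 × 2 = 24 ≡ 1 (mod 23)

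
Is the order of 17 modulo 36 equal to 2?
Yes, ord_36(17) = 2.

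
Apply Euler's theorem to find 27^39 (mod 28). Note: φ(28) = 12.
By Euler: 27^{12} ≡ 1 (mod 28) since gcd(27, 28) = 1. 39 = 3×12 + 3. So 27^{39} ≡ 27^{3} ≡ 27 (mod 28)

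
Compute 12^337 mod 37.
Using Fermat: 12^{36} ≡ 1 (mod 37). 337 ≡ 13 (mod 36). So 12^{337} ≡ 12^{13} ≡ 16 (mod 37)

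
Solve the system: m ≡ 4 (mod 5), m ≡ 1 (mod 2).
M = 5 × 2 = 10. M₁ = 2, y₁ ≡ 3 (mod 5). M₂ = 5, y₂ ≡ 1 (mod 2). m = 4×2×3 + 1×5×1 ≡ 9 (mod 10)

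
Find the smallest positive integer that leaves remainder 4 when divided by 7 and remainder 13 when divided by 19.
M = 7 × 19 = 133. M₁ = 19, y₁ ≡ 3 (mod 7). M₂ = 7, y₂ ≡ 11 (mod 19). y = 4×19×3 + 13×7×11 ≡ 32 (mod 133). The smallest positive such number is 32.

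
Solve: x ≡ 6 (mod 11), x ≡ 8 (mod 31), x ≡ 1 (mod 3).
M = 11 × 31 × 3 = 1023. M₁ = 93, y₁ ≡ 9 (mod 11). M₂ = 33, y₂ ≡ 16 (mod 31). M₃ = 341, y₃ ≡ 2 (mod 3). x = 6×93×9 + 8×33×16 + 1×341×2 ≡ 721 (mod 1023)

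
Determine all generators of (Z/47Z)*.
Primitive roots mod 47: {5, 10, 11, 13, 15, 19, 20, 22, 23, 26, 29, 30, 31, 33, 35, 38, 39, 40, 41, 43, 44, 45}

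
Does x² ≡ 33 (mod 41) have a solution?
By Euler's criterion: 33^{20} ≡ 1 (mod 41). Since this equals 1, 33 is a QR.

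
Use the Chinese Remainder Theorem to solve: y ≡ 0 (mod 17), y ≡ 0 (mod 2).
0

Using the Chinese Remainder Theorem:
M = product of moduli = 34
For equation 1: M_1 = 2, 2 ≡ 2 (mod 17), inverse of 2 mod 17 is 9 (check: 2 × 9 = 18 ≡ 1 (mod 17))
For equation 2: M_2 = 17, 17 ≡ 1 (mod 2), inverse of 17 mod 2 is 1 (check: 1 × 1 = 1 ≡ 1 (mod 2))
Combine: y ≡ Σ r_i×M_i×(M_i⁻¹ mod m_i) = 0×2×9 + 0×17×1 = 0 + 0 = 0
0 mod 34 = 0
y ≡ 0 (mod 34)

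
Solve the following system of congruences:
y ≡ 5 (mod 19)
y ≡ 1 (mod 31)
404

Using the Chinese Remainder Theorem:
M = product of moduli = 589
For equation 1: M_1 = 31, 31 ≡ 12 (mod 19), inverse of 31 mod 19 is 8 (check: 12 × 8 = 96 ≡ 1 (mod 19))
For equation 2: M_2 = 19, 19 ≡ 19 (mod 31), inverse of 19 mod 31 is 18 (check: 19 × 18 = 342 ≡ 1 (mod 31))
Combine: y ≡ Σ r_i×M_i×(M_i⁻¹ mod m_i) = 5×31×8 + 1×19×18 = 1240 + 342 = 1582
1582 mod 589 = 404
y ≡ 404 (mod 589)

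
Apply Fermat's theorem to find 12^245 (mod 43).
By Fermat: 12^{42} ≡ 1 (mod 43). 245 ≡ 35 (mod 42). So 12^{245} ≡ 12^{35} ≡ 7 (mod 43)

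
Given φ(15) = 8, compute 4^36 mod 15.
By Euler: 4^{8} ≡ 1 (mod 15) since gcd(4, 15) = 1. 36 = 4×8 + 4. So 4^{36} ≡ 4^{4} ≡ 1 (mod 15)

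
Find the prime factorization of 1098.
2 × 3^2 × 61

Divide by primes starting from smallest:
1098 ÷ 2 = 549
549 ÷ 3 = 183
183 ÷ 3 = 61
61 ÷ 61 = 1

1098 = 2 × 3^2 × 61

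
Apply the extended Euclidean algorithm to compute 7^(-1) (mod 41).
Extended GCD: 7(6) + 41(-1) = 1. So 7^(-1) ≡ 6 ≡ 6 (mod 41). Verify: 7 × 6 = 42 ≡ 1 (mod 41)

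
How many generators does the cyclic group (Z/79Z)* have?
24

The number of primitive roots modulo p is φ(p-1) = φ(78)
φ(78) = 24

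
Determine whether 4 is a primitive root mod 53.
p - 1 = 52 has prime divisors 2, 13. Check 4^(52/q) mod 53 for each: 4^(52/2) = 4^26 ≡ 1, 4^(52/13) = 4^4 ≡ 44 (mod 53). Since 4^26 ≡ 1 (mod 53), the order of 4 divides 26 (in fact the order is 26) ≠ 52, so it is not a primitive root.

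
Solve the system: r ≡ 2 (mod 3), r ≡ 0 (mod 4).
M = 3 × 4 = 12. M₁ = 4, y₁ ≡ 1 (mod 3). M₂ = 3, y₂ ≡ 3 (mod 4). r = 2×4×1 + 0×3×3 ≡ 8 (mod 12)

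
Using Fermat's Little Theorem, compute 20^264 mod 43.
By Fermat: 20^{42} ≡ 1 (mod 43). 264 ≡ 12 (mod 42). So 20^{264} ≡ 20^{12} ≡ 16 (mod 43)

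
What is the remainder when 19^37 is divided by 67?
Using repeated squaring. 37 = 32 + 4 + 1 (binary 100101). Repeated squaring mod 67: 19^1 ≡ 19; 19^2 ≡ 19² = 361 ≡ 26; 19^4 ≡ 26² = 676 ≡ 6; 19^8 ≡ 6² = 36 ≡ 36; 19^16 ≡ 36² = 1296 ≡ 23; 19^32 ≡ 23² = 529 ≡ 60. Multiply: 19^37 = 19^32 × 19^4 × 19^1 ≡ 60 × 6 × 19 (mod 67): 60 × 6 = 360 ≡ 25; 25 × 19 = 475 ≡ 6. So 19^37 ≡ 6 (mod 67).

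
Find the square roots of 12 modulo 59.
The square roots of 12 mod 59 are 22 and 37. Verify: 22² = 484 ≡ 12 (mod 59)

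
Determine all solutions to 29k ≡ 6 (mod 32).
30

Since gcd(29, 32) = 1 divides 6, a solution exists.
Multiply both sides by the inverse of 29 mod 32:
  29^(-1) mod 32 = 21
  x ≡ 21 × 6 ≡ 126 ≡ 30 (mod 32)
Verification: 29 × 30 = 870 = 27 × 32 + 6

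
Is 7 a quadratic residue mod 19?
By Euler's criterion: 7^{9} ≡ 1 (mod 19). Since this equals 1, 7 is a QR.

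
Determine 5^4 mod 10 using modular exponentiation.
4 = 4 (binary 100). Repeated squaring mod 10: 5^1 ≡ 5; 5^2 ≡ 5² = 25 ≡ 5; 5^4 ≡ 5² = 25 ≡ 5. So 5^4 ≡ 5 (mod 10).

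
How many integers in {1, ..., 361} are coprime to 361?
342

Prime factorization: 361 = 19^2
Using the formula φ(n) = n × Π(1 - 1/p) for each prime factor p:
φ(361) = 361 × (1 - 1/19)
φ(361) = 342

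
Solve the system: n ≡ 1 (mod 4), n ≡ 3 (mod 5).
M = 4 × 5 = 20. M₁ = 5, y₁ ≡ 1 (mod 4). M₂ = 4, y₂ ≡ 4 (mod 5). n = 1×5×1 + 3×4×4 ≡ 13 (mod 20)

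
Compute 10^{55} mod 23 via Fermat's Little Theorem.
22

By Fermat's Little Theorem, a^(p-1) ≡ 1 (mod p) for prime p and gcd(a, p) = 1
Here p = 23, so 10^22 ≡ 1 (mod 23)
We can reduce the exponent: 55 mod 22 = 11
So 10^55 ≡ 10^11 (mod 23)
Computing: 10^11 mod 23 = 22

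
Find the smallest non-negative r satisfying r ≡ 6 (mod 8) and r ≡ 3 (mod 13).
M = 8 × 13 = 104. M₁ = 13, y₁ ≡ 5 (mod 8). M₂ = 8, y₂ ≡ 5 (mod 13). r = 6×13×5 + 3×8×5 ≡ 94 (mod 104)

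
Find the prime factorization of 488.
2^3 × 61

Divide by primes starting from smallest:
488 ÷ 2 = 244
244 ÷ 2 = 122
122 ÷ 2 = 61
61 ÷ 61 = 1

488 = 2^3 × 61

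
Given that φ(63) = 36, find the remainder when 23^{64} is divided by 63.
By Euler: 23^{36} ≡ 1 (mod 63) since gcd(23, 63) = 1. 64 = 1×36 + 28. So 23^{64} ≡ 23^{28} ≡ 58 (mod 63)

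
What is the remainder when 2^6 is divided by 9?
6 = 4 + 2 (binary 110). Repeated squaring mod 9: 2^1 ≡ 2; 2^2 ≡ 2² = 4 ≡ 4; 2^4 ≡ 4² = 16 ≡ 7. Multiply: 2^6 = 2^4 × 2^2 ≡ 7 × 4 (mod 9): 7 × 4 = 28 ≡ 1. So 2^6 ≡ 1 (mod 9).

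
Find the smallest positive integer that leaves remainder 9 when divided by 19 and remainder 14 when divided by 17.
M = 19 × 17 = 323. M₁ = 17, y₁ ≡ 9 (mod 19). M₂ = 19, y₂ ≡ 9 (mod 17). t = 9×17×9 + 14×19×9 ≡ 218 (mod 323). The smallest positive such number is 218.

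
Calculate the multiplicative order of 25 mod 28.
Powers of 25 mod 28: 25^1≡25, 25^2≡9, 25^3≡1. Order = 3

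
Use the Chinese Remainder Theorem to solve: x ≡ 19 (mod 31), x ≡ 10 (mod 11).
329

Using the Chinese Remainder Theorem:
M = product of moduli = 341
For equation 1: M_1 = 11, 11 ≡ 11 (mod 31), inverse of 11 mod 31 is 17 (check: 11 × 17 = 187 ≡ 1 (mod 31))
For equation 2: M_2 = 31, 31 ≡ 9 (mod 11), inverse of 31 mod 11 is 5 (check: 9 × 5 = 45 ≡ 1 (mod 11))
Combine: x ≡ Σ r_i×M_i×(M_i⁻¹ mod m_i) = 19×11×17 + 10×31×5 = 3553 + 1550 = 5103
5103 mod 341 = 329
x ≡ 329 (mod 341)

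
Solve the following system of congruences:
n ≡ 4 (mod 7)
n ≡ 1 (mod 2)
11

Using the Chinese Remainder Theorem:
M = product of moduli = 14
For equation 1: M_1 = 2, 2 ≡ 2 (mod 7), inverse of 2 mod 7 is 4 (check: 2 × 4 = 8 ≡ 1 (mod 7))
For equation 2: M_2 = 7, 7 ≡ 1 (mod 2), inverse of 7 mod 2 is 1 (check: 1 × 1 = 1 ≡ 1 (mod 2))
Combine: n ≡ Σ r_i×M_i×(M_i⁻¹ mod m_i) = 4×2×4 + 1×7×1 = 32 + 7 = 39
39 mod 14 = 11
n ≡ 11 (mod 14)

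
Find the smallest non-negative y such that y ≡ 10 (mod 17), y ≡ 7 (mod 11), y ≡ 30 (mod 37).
4396

Using the Chinese Remainder Theorem:
M = product of moduli = 6919
For equation 1: M_1 = 407, 407 ≡ 16 (mod 17), inverse of 407 mod 17 is 16 (check: 16 × 16 = 256 ≡ 1 (mod 17))
For equation 2: M_2 = 629, 629 ≡ 2 (mod 11), inverse of 629 mod 11 is 6 (check: 2 × 6 = 12 ≡ 1 (mod 11))
For equation 3: M_3 = 187, 187 ≡ 2 (mod 37), inverse of 187 mod 37 is 19 (check: 2 × 19 = 38 ≡ 1 (mod 37))
Combine: y ≡ Σ r_i×M_i×(M_i⁻¹ mod m_i) = 10×407×16 + 7×629×6 + 30×187×19 = 65120 + 26418 + 106590 = 198128
198128 mod 6919 = 4396
y ≡ 4396 (mod 6919)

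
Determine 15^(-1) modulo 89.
15^(-1) ≡ 6 (mod 89). Verification: 15 × 6 = 90 ≡ 1 (mod 89)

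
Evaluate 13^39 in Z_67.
Using repeated squaring. 39 = 32 + 4 + 2 + 1 (binary 100111). Repeated squaring mod 67: 13^1 ≡ 13; 13^2 ≡ 13² = 169 ≡ 35; 13^4 ≡ 35² = 1225 ≡ 19; 13^8 ≡ 19² = 361 ≡ 26; 13^16 ≡ 26² = 676 ≡ 6; 13^32 ≡ 6² = 36 ≡ 36. Multiply: 13^39 = 13^32 × 13^4 × 13^2 × 13^1 ≡ 36 × 19 × 35 × 13 (mod 67): 36 × 19 = 684 ≡ 14; 14 × 35 = 490 ≡ 21; 21 × 13 = 273 ≡ 5. So 13^39 ≡ 5 (mod 67).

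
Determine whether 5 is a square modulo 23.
By Euler's criterion: 5^{11} ≡ 22 (mod 23). Since this equals -1 (≡ 22), 5 is not a QR.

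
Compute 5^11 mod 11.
Using Fermat: 5^{10} ≡ 1 (mod 11). 11 ≡ 1 (mod 10). So 5^{11} ≡ 5^{1} ≡ 5 (mod 11)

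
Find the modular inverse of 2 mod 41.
2^(-1) ≡ 21 (mod 41). Verification: 2 × 21 = 42 ≡ 1 (mod 41)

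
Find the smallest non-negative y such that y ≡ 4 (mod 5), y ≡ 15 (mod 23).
84

Using the Chinese Remainder Theorem:
M = product of moduli = 115
For equation 1: M_1 = 23, 23 ≡ 3 (mod 5), inverse of 23 mod 5 is 2 (check: 3 × 2 = 6 ≡ 1 (mod 5))
For equation 2: M_2 = 5, 5 ≡ 5 (mod 23), inverse of 5 mod 23 is 14 (check: 5 × 14 = 70 ≡ 1 (mod 23))
Combine: y ≡ Σ r_i×M_i×(M_i⁻¹ mod m_i) = 4×23×2 + 15×5×14 = 184 + 1050 = 1234
1234 mod 115 = 84
y ≡ 84 (mod 115)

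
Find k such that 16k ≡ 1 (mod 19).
16^(-1) ≡ 6 (mod 19). Verification: 16 × 6 = 96 ≡ 1 (mod 19)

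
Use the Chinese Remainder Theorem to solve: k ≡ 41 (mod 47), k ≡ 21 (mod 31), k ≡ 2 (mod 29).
1075

Using the Chinese Remainder Theorem:
M = product of moduli = 42253
For equation 1: M_1 = 899, 899 ≡ 6 (mod 47), inverse of 899 mod 47 is 8 (check: 6 × 8 = 48 ≡ 1 (mod 47))
For equation 2: M_2 = 1363, 1363 ≡ 30 (mod 31), inverse of 1363 mod 31 is 30 (check: 30 × 30 = 900 ≡ 1 (mod 31))
For equation 3: M_3 = 1457, 1457 ≡ 7 (mod 29), inverse of 1457 mod 29 is 25 (check: 7 × 25 = 175 ≡ 1 (mod 29))
Combine: k ≡ Σ r_i×M_i×(M_i⁻¹ mod m_i) = 41×899×8 + 21×1363×30 + 2×1457×25 = 294872 + 858690 + 72850 = 1226412
1226412 mod 42253 = 1075
k ≡ 1075 (mod 42253)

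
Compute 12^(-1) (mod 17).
12^(-1) ≡ 10 (mod 17). Verification: 12 × 10 = 120 ≡ 1 (mod 17)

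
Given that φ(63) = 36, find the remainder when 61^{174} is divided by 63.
By Euler: 61^{36} ≡ 1 (mod 63) since gcd(61, 63) = 1. 174 = 4×36 + 30. So 61^{174} ≡ 61^{30} ≡ 1 (mod 63)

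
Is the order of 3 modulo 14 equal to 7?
No, the actual order is 6, not 7.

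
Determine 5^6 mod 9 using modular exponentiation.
6 = 4 + 2 (binary 110). Repeated squaring mod 9: 5^1 ≡ 5; 5^2 ≡ 5² = 25 ≡ 7; 5^4 ≡ 7² = 49 ≡ 4. Multiply: 5^6 = 5^4 × 5^2 ≡ 4 × 7 (mod 9): 4 × 7 = 28 ≡ 1. So 5^6 ≡ 1 (mod 9).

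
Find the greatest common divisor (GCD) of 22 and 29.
1

Using the Euclidean algorithm:
22 = 0 × 29 + 22
29 = 1 × 22 + 7
22 = 3 × 7 + 1
7 = 7 × 1 + 0

GCD(22, 29) = 1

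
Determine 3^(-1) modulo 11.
3^(-1) ≡ 4 (mod 11). Verification: 3 × 4 = 12 ≡ 1 (mod 11)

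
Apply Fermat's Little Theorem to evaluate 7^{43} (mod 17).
14

By Fermat's Little Theorem, a^(p-1) ≡ 1 (mod p) for prime p and gcd(a, p) = 1
Here p = 17, so 7^16 ≡ 1 (mod 17)
We can reduce the exponent: 43 mod 16 = 11
So 7^43 ≡ 7^11 (mod 17)
Computing: 7^11 mod 17 = 14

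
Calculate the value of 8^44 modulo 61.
Using repeated squaring. 44 = 32 + 8 + 4 (binary 101100). Repeated squaring mod 61: 8^1 ≡ 8; 8^2 ≡ 8² = 64 ≡ 3; 8^4 ≡ 3² = 9 ≡ 9; 8^8 ≡ 9² = 81 ≡ 20; 8^16 ≡ 20² = 400 ≡ 34; 8^32 ≡ 34² = 1156 ≡ 58. Multiply: 8^44 = 8^32 × 8^8 × 8^4 ≡ 58 × 20 × 9 (mod 61): 58 × 20 = 1160 ≡ 1; 1 × 9 = 9 ≡ 9. So 8^44 ≡ 9 (mod 61).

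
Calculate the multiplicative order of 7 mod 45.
Powers of 7 mod 45: 7^1≡7, 7^2≡4, 7^3≡28, 7^4≡16, 7^5≡22, 7^6≡19, 7^7≡43, 7^8≡31, 7^9≡37, 7^10≡34, 7^11≡13, 7^12≡1. Order = 12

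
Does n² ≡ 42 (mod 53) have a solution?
By Euler's criterion: 42^{26} ≡ 1 (mod 53). Since this equals 1, 42 is a QR.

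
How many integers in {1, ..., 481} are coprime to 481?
432

Prime factorization: 481 = 13 × 37
Using the formula φ(n) = n × Π(1 - 1/p) for each prime factor p:
φ(481) = 481 × (1 - 1/13) × (1 - 1/37)
φ(481) = 432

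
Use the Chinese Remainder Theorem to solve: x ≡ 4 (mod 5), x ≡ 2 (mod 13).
M = 5 × 13 = 65. M₁ = 13, y₁ ≡ 2 (mod 5). M₂ = 5, y₂ ≡ 8 (mod 13). x = 4×13×2 + 2×5×8 ≡ 54 (mod 65)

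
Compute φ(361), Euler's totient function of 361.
342

Prime factorization: 361 = 19^2
Using the formula φ(n) = n × Π(1 - 1/p) for each prime factor p:
φ(361) = 361 × (1 - 1/19)
φ(361) = 342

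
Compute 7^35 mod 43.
Using repeated squaring. 35 = 32 + 2 + 1 (binary 100011). Repeated squaring mod 43: 7^1 ≡ 7; 7^2 ≡ 7² = 49 ≡ 6; 7^4 ≡ 6² = 36 ≡ 36; 7^8 ≡ 36² = 1296 ≡ 6; 7^16 ≡ 6² = 36 ≡ 36; 7^32 ≡ 36² = 1296 ≡ 6. Multiply: 7^35 = 7^32 × 7^2 × 7^1 ≡ 6 × 6 × 7 (mod 43): 6 × 6 = 36 ≡ 36; 36 × 7 = 252 ≡ 37. So 7^35 ≡ 37 (mod 43).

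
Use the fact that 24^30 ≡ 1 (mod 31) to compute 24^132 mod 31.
By Fermat: 24^{30} ≡ 1 (mod 31). 132 = 4×30 + 12. So 24^{132} ≡ 24^{12} ≡ 16 (mod 31)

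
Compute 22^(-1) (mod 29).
22^(-1) ≡ 4 (mod 29). Verification: 22 × 4 = 88 ≡ 1 (mod 29)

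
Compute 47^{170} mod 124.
1

Using successive squaring:
Binary expansion of 170: 10101010
Powers of 47 mod 124 (each is the square of the previous):
  47^1 ≡ 47 (mod 124)
  47^2 ≡ 47² = 2209 ≡ 101 (mod 124)
  47^4 ≡ 101² = 10201 ≡ 33 (mod 124)
  47^8 ≡ 33² = 1089 ≡ 97 (mod 124)
  47^16 ≡ 97² = 9409 ≡ 109 (mod 124)
  47^32 ≡ 109² = 11881 ≡ 101 (mod 124)
  47^64 ≡ 101² = 10201 ≡ 33 (mod 124)
  47^128 ≡ 33² = 1089 ≡ 97 (mod 124)
170 = 128 + 32 + 8 + 2, so 47^170 = 47^128 × 47^32 × 47^8 × 47^2 ≡ 97 × 101 × 97 × 101 (mod 124)
Multiplying step by step:
  97 × 101 = 9797 ≡ 1 (mod 124)
  1 × 97 = 97 ≡ 97 (mod 124)
  97 × 101 = 9797 ≡ 1 (mod 124)
Result: 47^170 ≡ 1 (mod 124)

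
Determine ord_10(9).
Powers of 9 mod 10: 9^1≡9, 9^2≡1. Order = 2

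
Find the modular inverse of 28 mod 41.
28^(-1) ≡ 22 (mod 41). Verification: 28 × 22 = 616 ≡ 1 (mod 41)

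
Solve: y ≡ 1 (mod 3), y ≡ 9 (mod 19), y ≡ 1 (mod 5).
M = 3 × 19 × 5 = 285. M₁ = 95, y₁ ≡ 2 (mod 3). M₂ = 15, y₂ ≡ 14 (mod 19). M₃ = 57, y₃ ≡ 3 (mod 5). y = 1×95×2 + 9×15×14 + 1×57×3 ≡ 256 (mod 285)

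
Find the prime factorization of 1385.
5 × 277

Divide by primes starting from smallest:
1385 ÷ 5 = 277
277 ÷ 277 = 1

1385 = 5 × 277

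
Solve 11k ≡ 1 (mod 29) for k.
11^(-1) ≡ 8 (mod 29). Verification: 11 × 8 = 88 ≡ 1 (mod 29)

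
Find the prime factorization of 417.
3 × 139

Divide by primes starting from smallest:
417 ÷ 3 = 139
139 ÷ 139 = 1

417 = 3 × 139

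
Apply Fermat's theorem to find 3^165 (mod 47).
By Fermat: 3^{46} ≡ 1 (mod 47). 165 = 3×46 + 27. So 3^{165} ≡ 3^{27} ≡ 34 (mod 47)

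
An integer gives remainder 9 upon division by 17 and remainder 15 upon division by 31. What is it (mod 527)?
M = 17 × 31 = 527. M₁ = 31, y₁ ≡ 11 (mod 17). M₂ = 17, y₂ ≡ 11 (mod 31). m = 9×31×11 + 15×17×11 ≡ 77 (mod 527). The smallest positive such number is 77.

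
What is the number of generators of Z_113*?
Number of primitive roots mod 113 = φ(112) = 48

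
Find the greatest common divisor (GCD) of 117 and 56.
1

Using the Euclidean algorithm:
117 = 2 × 56 + 5
56 = 11 × 5 + 1
5 = 5 × 1 + 0

GCD(117, 56) = 1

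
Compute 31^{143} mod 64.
31

Using successive squaring:
Binary expansion of 143: 10001111
Powers of 31 mod 64 (each is the square of the previous):
  31^1 ≡ 31 (mod 64)
  31^2 ≡ 31² = 961 ≡ 1 (mod 64)
  31^4 ≡ 1² = 1 ≡ 1 (mod 64)
  31^8 ≡ 1² = 1 ≡ 1 (mod 64)
  31^16 ≡ 1² = 1 ≡ 1 (mod 64)
  31^32 ≡ 1² = 1 ≡ 1 (mod 64)
  31^64 ≡ 1² = 1 ≡ 1 (mod 64)
  31^128 ≡ 1² = 1 ≡ 1 (mod 64)
143 = 128 + 8 + 4 + 2 + 1, so 31^143 = 31^128 × 31^8 × 31^4 × 31^2 × 31^1 ≡ 1 × 1 × 1 × 1 × 31 (mod 64)
Multiplying step by step:
  1 × 1 = 1 ≡ 1 (mod 64)
  1 × 1 = 1 ≡ 1 (mod 64)
  1 × 1 = 1 ≡ 1 (mod 64)
  1 × 31 = 31 ≡ 31 (mod 64)
Result: 31^143 ≡ 31 (mod 64)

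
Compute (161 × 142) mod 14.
0

(161 × 142) = 22862
22862 mod 14 = 0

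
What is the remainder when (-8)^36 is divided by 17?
Using Fermat: (-8)^{16} ≡ 1 (mod 17). 36 ≡ 4 (mod 16). So (-8)^{36} ≡ (-8)^{4} ≡ 16 (mod 17)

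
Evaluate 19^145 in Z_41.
Using Fermat: 19^{40} ≡ 1 (mod 41). 145 ≡ 25 (mod 40). So 19^{145} ≡ 19^{25} ≡ 14 (mod 41)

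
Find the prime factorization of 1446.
2 × 3 × 241

Divide by primes starting from smallest:
1446 ÷ 2 = 723
723 ÷ 3 = 241
241 ÷ 241 = 1

1446 = 2 × 3 × 241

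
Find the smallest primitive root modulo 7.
p - 1 = 6 has prime divisors 2, 3. h is a primitive root mod 7 iff h^(6/q) ≢ 1 (mod 7) for each such q.
h = 2: 2^3 ≡ 1, 2^2 ≡ 4 (mod 7); 2^3 ≡ 1, so not a primitive root.
h = 3: 3^3 ≡ 6, 3^2 ≡ 2 (mod 7); none is 1, so 3 has order 6 and is a primitive root.
The smallest primitive root mod 7 is g = 3.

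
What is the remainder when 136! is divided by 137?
By Wilson's theorem, (136)! ≡ -1 ≡ 136 (mod 137)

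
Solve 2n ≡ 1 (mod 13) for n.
7

Using Extended Euclidean Algorithm:
gcd(2, 13) = 1
Bezout coefficients: 2 × -6 + 13 × 1 = 1
So 2 × -6 ≡ 1 (mod 13)
The inverse is -6 mod 13 = 7
Verification: 2 × 7 = 14 = 1 × 13 + 1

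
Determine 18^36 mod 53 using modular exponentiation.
Using repeated squaring. 36 = 32 + 4 (binary 100100). Repeated squaring mod 53: 18^1 ≡ 18; 18^2 ≡ 18² = 324 ≡ 6; 18^4 ≡ 6² = 36 ≡ 36; 18^8 ≡ 36² = 1296 ≡ 24; 18^16 ≡ 24² = 576 ≡ 46; 18^32 ≡ 46² = 2116 ≡ 49. Multiply: 18^36 = 18^32 × 18^4 ≡ 49 × 36 (mod 53): 49 × 36 = 1764 ≡ 15. So 18^36 ≡ 15 (mod 53).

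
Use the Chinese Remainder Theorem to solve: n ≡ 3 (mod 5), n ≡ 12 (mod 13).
M = 5 × 13 = 65. M₁ = 13, y₁ ≡ 2 (mod 5). M₂ = 5, y₂ ≡ 8 (mod 13). n = 3×13×2 + 12×5×8 ≡ 38 (mod 65)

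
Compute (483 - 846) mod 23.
5

(483 - 846) = -363
-363 mod 23 = 5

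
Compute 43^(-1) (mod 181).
43^(-1) ≡ 80 (mod 181). Verification: 43 × 80 = 3440 ≡ 1 (mod 181)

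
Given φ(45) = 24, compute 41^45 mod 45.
By Euler: 41^{24} ≡ 1 (mod 45) since gcd(41, 45) = 1. 45 = 1×24 + 21. So 41^{45} ≡ 41^{21} ≡ 26 (mod 45)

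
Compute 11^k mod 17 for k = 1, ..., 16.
g^1, g^2, ..., g^{16} mod 17: {11, 2, 5, 4, 10, 8, 3, 16, 6, 15, 12, 13, 7, 9, 14, 1}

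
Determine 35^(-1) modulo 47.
35^(-1) ≡ 43 (mod 47). Verification: 35 × 43 = 1505 ≡ 1 (mod 47)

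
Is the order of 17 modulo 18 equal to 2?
Yes, ord_18(17) = 2.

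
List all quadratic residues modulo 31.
QRs mod 31: {1, 2, 4, 5, 7, 8, 9, 10, 14, 16, 18, 19, 20, 25, 28}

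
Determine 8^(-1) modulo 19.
8^(-1) ≡ 12 (mod 19). Verification: 8 × 12 = 96 ≡ 1 (mod 19)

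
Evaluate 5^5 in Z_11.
5 = 4 + 1 (binary 101). Repeated squaring mod 11: 5^1 ≡ 5; 5^2 ≡ 5² = 25 ≡ 3; 5^4 ≡ 3² = 9 ≡ 9. Multiply: 5^5 = 5^4 × 5^1 ≡ 9 × 5 (mod 11): 9 × 5 = 45 ≡ 1. So 5^5 ≡ 1 (mod 11).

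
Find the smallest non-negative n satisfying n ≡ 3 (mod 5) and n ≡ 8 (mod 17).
M = 5 × 17 = 85. M₁ = 17, y₁ ≡ 3 (mod 5). M₂ = 5, y₂ ≡ 7 (mod 17). n = 3×17×3 + 8×5×7 ≡ 8 (mod 85)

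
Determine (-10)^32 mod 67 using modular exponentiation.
Using repeated squaring. (-10) ≡ 57 (mod 67). 32 = 32 (binary 100000). Repeated squaring mod 67: 57^1 ≡ 57; 57^2 ≡ 57² = 3249 ≡ 33; 57^4 ≡ 33² = 1089 ≡ 17; 57^8 ≡ 17² = 289 ≡ 21; 57^16 ≡ 21² = 441 ≡ 39; 57^32 ≡ 39² = 1521 ≡ 47. So (-10)^32 ≡ 47 (mod 67).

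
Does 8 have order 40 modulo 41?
p - 1 = 40 has prime divisors 2, 5. Check 8^(40/q) mod 41 for each: 8^(40/2) = 8^20 ≡ 1, 8^(40/5) = 8^8 ≡ 16 (mod 41). Since 8^20 ≡ 1 (mod 41), the order of 8 divides 20 (in fact the order is 20) ≠ 40, so it is not a primitive root.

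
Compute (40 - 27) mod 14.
13

(40 - 27) = 13
13 mod 14 = 13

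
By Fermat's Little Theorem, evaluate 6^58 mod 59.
By Fermat's Little Theorem, 6^{58} ≡ 1 (mod 59) since 59 is prime and gcd(6, 59) = 1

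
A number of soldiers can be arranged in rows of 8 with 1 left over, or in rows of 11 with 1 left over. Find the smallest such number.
M = 8 × 11 = 88. M₁ = 11, y₁ ≡ 3 (mod 8). M₂ = 8, y₂ ≡ 7 (mod 11). m = 1×11×3 + 1×8×7 ≡ 1 (mod 88). The smallest positive such number is 1.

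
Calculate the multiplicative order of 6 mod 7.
Powers of 6 mod 7: 6^1≡6, 6^2≡1. Order = 2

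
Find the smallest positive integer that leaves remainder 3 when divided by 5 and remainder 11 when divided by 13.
M = 5 × 13 = 65. M₁ = 13, y₁ ≡ 2 (mod 5). M₂ = 5, y₂ ≡ 8 (mod 13). z = 3×13×2 + 11×5×8 ≡ 63 (mod 65). The smallest positive such number is 63.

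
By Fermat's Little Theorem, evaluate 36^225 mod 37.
By Fermat: 36^{36} ≡ 1 (mod 37). 225 = 6×36 + 9. So 36^{225} ≡ 36^{9} ≡ 36 (mod 37)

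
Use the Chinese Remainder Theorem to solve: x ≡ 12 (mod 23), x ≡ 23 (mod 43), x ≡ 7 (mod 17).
840

Using the Chinese Remainder Theorem:
M = product of moduli = 16813
For equation 1: M_1 = 731, 731 ≡ 18 (mod 23), inverse of 731 mod 23 is 9 (check: 18 × 9 = 162 ≡ 1 (mod 23))
For equation 2: M_2 = 391, 391 ≡ 4 (mod 43), inverse of 391 mod 43 is 11 (check: 4 × 11 = 44 ≡ 1 (mod 43))
For equation 3: M_3 = 989, 989 ≡ 3 (mod 17), inverse of 989 mod 17 is 6 (check: 3 × 6 = 18 ≡ 1 (mod 17))
Combine: x ≡ Σ r_i×M_i×(M_i⁻¹ mod m_i) = 12×731×9 + 23×391×11 + 7×989×6 = 78948 + 98923 + 41538 = 219409
219409 mod 16813 = 840
x ≡ 840 (mod 16813)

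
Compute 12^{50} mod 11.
1

Using successive squaring:
Binary expansion of 50: 110010
Powers of 12 mod 11 (each is the square of the previous):
  12^1 ≡ 1 (mod 11)
  12^2 ≡ 1² = 1 ≡ 1 (mod 11)
  12^4 ≡ 1² = 1 ≡ 1 (mod 11)
  12^8 ≡ 1² = 1 ≡ 1 (mod 11)
  12^16 ≡ 1² = 1 ≡ 1 (mod 11)
  12^32 ≡ 1² = 1 ≡ 1 (mod 11)
50 = 32 + 16 + 2, so 12^50 = 12^32 × 12^16 × 12^2 ≡ 1 × 1 × 1 (mod 11)
Multiplying step by step:
  1 × 1 = 1 ≡ 1 (mod 11)
  1 × 1 = 1 ≡ 1 (mod 11)
Result: 12^50 ≡ 1 (mod 11)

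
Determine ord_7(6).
Powers of 6 mod 7: 6^1≡6, 6^2≡1. Order = 2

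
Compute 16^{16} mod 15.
1

Using successive squaring:
Binary expansion of 16: 10000
Powers of 16 mod 15 (each is the square of the previous):
  16^1 ≡ 1 (mod 15)
  16^2 ≡ 1² = 1 ≡ 1 (mod 15)
  16^4 ≡ 1² = 1 ≡ 1 (mod 15)
  16^8 ≡ 1² = 1 ≡ 1 (mod 15)
  16^16 ≡ 1² = 1 ≡ 1 (mod 15)
16 is a power of 2, so 16^16 is the last square: ≡ 1 (mod 15)
Result: 16^16 ≡ 1 (mod 15)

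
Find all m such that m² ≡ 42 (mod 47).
The square roots of 42 mod 47 are 18 and 29. Verify: 18² = 324 ≡ 42 (mod 47)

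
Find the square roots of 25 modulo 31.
The square roots of 25 mod 31 are 5 and 26. Verify: 5² = 25 ≡ 25 (mod 31)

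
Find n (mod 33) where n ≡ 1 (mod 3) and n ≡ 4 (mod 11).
M = 3 × 11 = 33. M₁ = 11, y₁ ≡ 2 (mod 3). M₂ = 3, y₂ ≡ 4 (mod 11). n = 1×11×2 + 4×3×4 ≡ 4 (mod 33)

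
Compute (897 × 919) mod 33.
3

(897 × 919) = 824343
824343 mod 33 = 3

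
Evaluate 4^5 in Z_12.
5 = 4 + 1 (binary 101). Repeated squaring mod 12: 4^1 ≡ 4; 4^2 ≡ 4² = 16 ≡ 4; 4^4 ≡ 4² = 16 ≡ 4. Multiply: 4^5 = 4^4 × 4^1 ≡ 4 × 4 (mod 12): 4 × 4 = 16 ≡ 4. So 4^5 ≡ 4 (mod 12).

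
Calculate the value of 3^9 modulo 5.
9 = 8 + 1 (binary 1001). Repeated squaring mod 5: 3^1 ≡ 3; 3^2 ≡ 3² = 9 ≡ 4; 3^4 ≡ 4² = 16 ≡ 1; 3^8 ≡ 1² = 1 ≡ 1. Multiply: 3^9 = 3^8 × 3^1 ≡ 1 × 3 (mod 5): 1 × 3 = 3 ≡ 3. So 3^9 ≡ 3 (mod 5).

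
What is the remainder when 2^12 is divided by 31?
Using repeated squaring. 12 = 8 + 4 (binary 1100). Repeated squaring mod 31: 2^1 ≡ 2; 2^2 ≡ 2² = 4 ≡ 4; 2^4 ≡ 4² = 16 ≡ 16; 2^8 ≡ 16² = 256 ≡ 8. Multiply: 2^12 = 2^8 × 2^4 ≡ 8 × 16 (mod 31): 8 × 16 = 128 ≡ 4. So 2^12 ≡ 4 (mod 31).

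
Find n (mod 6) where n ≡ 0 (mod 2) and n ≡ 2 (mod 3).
M = 2 × 3 = 6. M₁ = 3, y₁ ≡ 1 (mod 2). M₂ = 2, y₂ ≡ 2 (mod 3). n = 0×3×1 + 2×2×2 ≡ 2 (mod 6)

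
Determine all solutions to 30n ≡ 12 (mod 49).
20

Since gcd(30, 49) = 1 divides 12, a solution exists.
Multiply both sides by the inverse of 30 mod 49:
  30^(-1) mod 49 = 18
  x ≡ 18 × 12 ≡ 216 ≡ 20 (mod 49)
Verification: 30 × 20 = 600 = 12 × 49 + 12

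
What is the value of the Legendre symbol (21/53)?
(21/53) = 21^{26} mod 53 = -1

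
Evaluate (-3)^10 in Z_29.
(-3) ≡ 26 (mod 29). 10 = 8 + 2 (binary 1010). Repeated squaring mod 29: 26^1 ≡ 26; 26^2 ≡ 26² = 676 ≡ 9; 26^4 ≡ 9² = 81 ≡ 23; 26^8 ≡ 23² = 529 ≡ 7. Multiply: (-3)^10 ≡ 26^8 × 26^2 ≡ 7 × 9 (mod 29): 7 × 9 = 63 ≡ 5. So (-3)^10 ≡ 5 (mod 29).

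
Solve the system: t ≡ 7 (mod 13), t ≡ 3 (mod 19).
M = 13 × 19 = 247. M₁ = 19, y₁ ≡ 11 (mod 13). M₂ = 13, y₂ ≡ 3 (mod 19). t = 7×19×11 + 3×13×3 ≡ 98 (mod 247)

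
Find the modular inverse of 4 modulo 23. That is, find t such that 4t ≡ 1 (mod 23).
6

Using Extended Euclidean Algorithm:
gcd(4, 23) = 1
Bezout coefficients: 4 × 6 + 23 × -1 = 1
So 4 × 6 ≡ 1 (mod 23)
The inverse is 6 mod 23 = 6
Verification: 4 × 6 = 24 = 1 × 23 + 1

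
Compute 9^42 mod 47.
Using repeated squaring. 42 = 32 + 8 + 2 (binary 101010). Repeated squaring mod 47: 9^1 ≡ 9; 9^2 ≡ 9² = 81 ≡ 34; 9^4 ≡ 34² = 1156 ≡ 28; 9^8 ≡ 28² = 784 ≡ 32; 9^16 ≡ 32² = 1024 ≡ 37; 9^32 ≡ 37² = 1369 ≡ 6. Multiply: 9^42 = 9^32 × 9^8 × 9^2 ≡ 6 × 32 × 34 (mod 47): 6 × 32 = 192 ≡ 4; 4 × 34 = 136 ≡ 42. So 9^42 ≡ 42 (mod 47).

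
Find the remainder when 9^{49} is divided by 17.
By Fermat: 9^{16} ≡ 1 (mod 17). 49 = 3×16 + 1. So 9^{49} ≡ 9^{1} ≡ 9 (mod 17)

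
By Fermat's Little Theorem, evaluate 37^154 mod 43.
By Fermat: 37^{42} ≡ 1 (mod 43). 154 = 3×42 + 28. So 37^{154} ≡ 37^{28} ≡ 6 (mod 43)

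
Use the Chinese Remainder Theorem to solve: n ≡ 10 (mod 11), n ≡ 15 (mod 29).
M = 11 × 29 = 319. M₁ = 29, y₁ ≡ 8 (mod 11). M₂ = 11, y₂ ≡ 8 (mod 29). n = 10×29×8 + 15×11×8 ≡ 131 (mod 319)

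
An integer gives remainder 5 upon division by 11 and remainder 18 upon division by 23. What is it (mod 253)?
M = 11 × 23 = 253. M₁ = 23, y₁ ≡ 1 (mod 11). M₂ = 11, y₂ ≡ 21 (mod 23). z = 5×23×1 + 18×11×21 ≡ 225 (mod 253). The smallest positive such number is 225.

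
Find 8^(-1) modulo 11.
7

Using Extended Euclidean Algorithm:
gcd(8, 11) = 1
Bezout coefficients: 8 × -4 + 11 × 3 = 1
So 8 × -4 ≡ 1 (mod 11)
The inverse is -4 mod 11 = 7
Verification: 8 × 7 = 56 = 5 × 11 + 1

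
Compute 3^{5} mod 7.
5

Using successive squaring:
Binary expansion of 5: 101
Powers of 3 mod 7 (each is the square of the previous):
  3^1 ≡ 3 (mod 7)
  3^2 ≡ 3² = 9 ≡ 2 (mod 7)
  3^4 ≡ 2² = 4 ≡ 4 (mod 7)
5 = 4 + 1, so 3^5 = 3^4 × 3^1 ≡ 4 × 3 (mod 7)
Multiplying step by step:
  4 × 3 = 12 ≡ 5 (mod 7)
Result: 3^5 ≡ 5 (mod 7)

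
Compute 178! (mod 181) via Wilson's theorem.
(180)! = (178)! × (179) × (180) ≡ -1 (mod 181). So (178)! ≡ -1 × [(180)(179)]^(-1) ≡ 90 (mod 181)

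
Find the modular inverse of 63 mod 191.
63^(-1) ≡ 94 (mod 191). Verification: 63 × 94 = 5922 ≡ 1 (mod 191)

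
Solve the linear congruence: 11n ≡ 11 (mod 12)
1

Since gcd(11, 12) = 1 divides 11, a solution exists.
Multiply both sides by the inverse of 11 mod 12:
  11^(-1) mod 12 = 11
  x ≡ 11 × 11 ≡ 121 ≡ 1 (mod 12)
Verification: 11 × 1 = 11 = 0 × 12 + 11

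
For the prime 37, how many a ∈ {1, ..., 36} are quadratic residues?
For prime 37, there are (p-1)/2 = (37-1)/2 = 18 quadratic residues (excluding 0).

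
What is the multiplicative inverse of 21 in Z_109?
21^(-1) ≡ 26 (mod 109). Verification: 21 × 26 = 546 ≡ 1 (mod 109)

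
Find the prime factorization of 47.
47

Divide by primes starting from smallest:
47 ÷ 47 = 1

47 = 47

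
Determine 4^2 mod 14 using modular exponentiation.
2 = 2 (binary 10). Repeated squaring mod 14: 4^1 ≡ 4; 4^2 ≡ 4² = 16 ≡ 2. So 4^2 ≡ 2 (mod 14).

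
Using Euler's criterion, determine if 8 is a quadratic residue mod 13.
By Euler's criterion: 8^{6} ≡ 12 (mod 13). Since this equals -1 (≡ 12), 8 is not a QR.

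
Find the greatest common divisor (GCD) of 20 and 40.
20

Using the Euclidean algorithm:
20 = 0 × 40 + 20
40 = 2 × 20 + 0

GCD(20, 40) = 20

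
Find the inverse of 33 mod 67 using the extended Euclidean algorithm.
Extended GCD: 33(-2) + 67(1) = 1. So 33^(-1) ≡ 65 ≡ 65 (mod 67). Verify: 33 × 65 = 2145 ≡ 1 (mod 67)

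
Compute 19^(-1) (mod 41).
19^(-1) ≡ 13 (mod 41). Verification: 19 × 13 = 247 ≡ 1 (mod 41)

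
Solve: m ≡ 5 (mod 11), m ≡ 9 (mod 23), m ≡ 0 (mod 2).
M = 11 × 23 × 2 = 506. M₁ = 46, y₁ ≡ 6 (mod 11). M₂ = 22, y₂ ≡ 22 (mod 23). M₃ = 253, y₃ ≡ 1 (mod 2). m = 5×46×6 + 9×22×22 + 0×253×1 ≡ 170 (mod 506)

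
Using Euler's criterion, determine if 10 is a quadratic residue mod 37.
By Euler's criterion: 10^{18} ≡ 1 (mod 37). Since this equals 1, 10 is a QR.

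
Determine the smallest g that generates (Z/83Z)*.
2

A primitive root g modulo p has order p-1 = 82
Prime divisors of 82: [2, 41]
g is a primitive root iff g^(82/q) ≢ 1 (mod 83) for each prime divisor q
Testing small values:
  g = 2: 2^41 ≡ 82, 2^2 ≡ 4 (mod 83) → none is 1, primitive root!
The smallest primitive root is 2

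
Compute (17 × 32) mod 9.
4

(17 × 32) = 544
544 mod 9 = 4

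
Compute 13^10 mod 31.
10 = 8 + 2 (binary 1010). Repeated squaring mod 31: 13^1 ≡ 13; 13^2 ≡ 13² = 169 ≡ 14; 13^4 ≡ 14² = 196 ≡ 10; 13^8 ≡ 10² = 100 ≡ 7. Multiply: 13^10 = 13^8 × 13^2 ≡ 7 × 14 (mod 31): 7 × 14 = 98 ≡ 5. So 13^10 ≡ 5 (mod 31).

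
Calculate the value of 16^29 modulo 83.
Using repeated squaring. 29 = 16 + 8 + 4 + 1 (binary 11101). Repeated squaring mod 83: 16^1 ≡ 16; 16^2 ≡ 16² = 256 ≡ 7; 16^4 ≡ 7² = 49 ≡ 49; 16^8 ≡ 49² = 2401 ≡ 77; 16^16 ≡ 77² = 5929 ≡ 36. Multiply: 16^29 = 16^16 × 16^8 × 16^4 × 16^1 ≡ 36 × 77 × 49 × 16 (mod 83): 36 × 77 = 2772 ≡ 33; 33 × 49 = 1617 ≡ 40; 40 × 16 = 640 ≡ 59. So 16^29 ≡ 59 (mod 83).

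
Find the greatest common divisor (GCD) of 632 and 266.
2

Using the Euclidean algorithm:
632 = 2 × 266 + 100
266 = 2 × 100 + 66
100 = 1 × 66 + 34
66 = 1 × 34 + 32
34 = 1 × 32 + 2
32 = 16 × 2 + 0

GCD(632, 266) = 2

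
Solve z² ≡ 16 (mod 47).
The square roots of 16 mod 47 are 4 and 43. Verify: 4² = 16 ≡ 16 (mod 47)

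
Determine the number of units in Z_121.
110

Prime factorization: 121 = 11^2
Using the formula φ(n) = n × Π(1 - 1/p) for each prime factor p:
φ(121) = 121 × (1 - 1/11)
φ(121) = 110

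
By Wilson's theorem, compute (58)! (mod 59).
By Wilson's theorem, (58)! ≡ -1 ≡ 58 (mod 59)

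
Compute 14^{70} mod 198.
166

Using successive squaring:
Binary expansion of 70: 1000110
Powers of 14 mod 198 (each is the square of the previous):
  14^1 ≡ 14 (mod 198)
  14^2 ≡ 14² = 196 ≡ 196 (mod 198)
  14^4 ≡ 196² = 38416 ≡ 4 (mod 198)
  14^8 ≡ 4² = 16 ≡ 16 (mod 198)
  14^16 ≡ 16² = 256 ≡ 58 (mod 198)
  14^32 ≡ 58² = 3364 ≡ 196 (mod 198)
  14^64 ≡ 196² = 38416 ≡ 4 (mod 198)
70 = 64 + 4 + 2, so 14^70 = 14^64 × 14^4 × 14^2 ≡ 4 × 4 × 196 (mod 198)
Multiplying step by step:
  4 × 4 = 16 ≡ 16 (mod 198)
  16 × 196 = 3136 ≡ 166 (mod 198)
Result: 14^70 ≡ 166 (mod 198)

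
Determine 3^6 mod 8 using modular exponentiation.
6 = 4 + 2 (binary 110). Repeated squaring mod 8: 3^1 ≡ 3; 3^2 ≡ 3² = 9 ≡ 1; 3^4 ≡ 1² = 1 ≡ 1. Multiply: 3^6 = 3^4 × 3^2 ≡ 1 × 1 (mod 8): 1 × 1 = 1 ≡ 1. So 3^6 ≡ 1 (mod 8).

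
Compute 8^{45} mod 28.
8

Using successive squaring:
Binary expansion of 45: 101101
Powers of 8 mod 28 (each is the square of the previous):
  8^1 ≡ 8 (mod 28)
  8^2 ≡ 8² = 64 ≡ 8 (mod 28)
  8^4 ≡ 8² = 64 ≡ 8 (mod 28)
  8^8 ≡ 8² = 64 ≡ 8 (mod 28)
  8^16 ≡ 8² = 64 ≡ 8 (mod 28)
  8^32 ≡ 8² = 64 ≡ 8 (mod 28)
45 = 32 + 8 + 4 + 1, so 8^45 = 8^32 × 8^8 × 8^4 × 8^1 ≡ 8 × 8 × 8 × 8 (mod 28)
Multiplying step by step:
  8 × 8 = 64 ≡ 8 (mod 28)
  8 × 8 = 64 ≡ 8 (mod 28)
  8 × 8 = 64 ≡ 8 (mod 28)
Result: 8^45 ≡ 8 (mod 28)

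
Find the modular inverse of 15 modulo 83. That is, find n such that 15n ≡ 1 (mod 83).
72

Using Extended Euclidean Algorithm:
gcd(15, 83) = 1
Bezout coefficients: 15 × -11 + 83 × 2 = 1
So 15 × -11 ≡ 1 (mod 83)
The inverse is -11 mod 83 = 72
Verification: 15 × 72 = 1080 = 13 × 83 + 1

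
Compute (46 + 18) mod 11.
9

(46 + 18) = 64
64 mod 11 = 9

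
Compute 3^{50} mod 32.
9

Using successive squaring:
Binary expansion of 50: 110010
Powers of 3 mod 32 (each is the square of the previous):
  3^1 ≡ 3 (mod 32)
  3^2 ≡ 3² = 9 ≡ 9 (mod 32)
  3^4 ≡ 9² = 81 ≡ 17 (mod 32)
  3^8 ≡ 17² = 289 ≡ 1 (mod 32)
  3^16 ≡ 1² = 1 ≡ 1 (mod 32)
  3^32 ≡ 1² = 1 ≡ 1 (mod 32)
50 = 32 + 16 + 2, so 3^50 = 3^32 × 3^16 × 3^2 ≡ 1 × 1 × 9 (mod 32)
Multiplying step by step:
  1 × 1 = 1 ≡ 1 (mod 32)
  1 × 9 = 9 ≡ 9 (mod 32)
Result: 3^50 ≡ 9 (mod 32)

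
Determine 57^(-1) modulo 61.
57^(-1) ≡ 15 (mod 61). Verification: 57 × 15 = 855 ≡ 1 (mod 61)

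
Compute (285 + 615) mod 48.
36

(285 + 615) = 900
900 mod 48 = 36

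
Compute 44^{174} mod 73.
70

Using successive squaring:
Binary expansion of 174: 10101110
Powers of 44 mod 73 (each is the square of the previous):
  44^1 ≡ 44 (mod 73)
  44^2 ≡ 44² = 1936 ≡ 38 (mod 73)
  44^4 ≡ 38² = 1444 ≡ 57 (mod 73)
  44^8 ≡ 57² = 3249 ≡ 37 (mod 73)
  44^16 ≡ 37² = 1369 ≡ 55 (mod 73)
  44^32 ≡ 55² = 3025 ≡ 32 (mod 73)
  44^64 ≡ 32² = 1024 ≡ 2 (mod 73)
  44^128 ≡ 2² = 4 ≡ 4 (mod 73)
174 = 128 + 32 + 8 + 4 + 2, so 44^174 = 44^128 × 44^32 × 44^8 × 44^4 × 44^2 ≡ 4 × 32 × 37 × 57 × 38 (mod 73)
Multiplying step by step:
  4 × 32 = 128 ≡ 55 (mod 73)
  55 × 37 = 2035 ≡ 64 (mod 73)
  64 × 57 = 3648 ≡ 71 (mod 73)
  71 × 38 = 2698 ≡ 70 (mod 73)
Result: 44^174 ≡ 70 (mod 73)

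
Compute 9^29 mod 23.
Using Fermat: 9^{22} ≡ 1 (mod 23). 29 ≡ 7 (mod 22). So 9^{29} ≡ 9^{7} ≡ 4 (mod 23)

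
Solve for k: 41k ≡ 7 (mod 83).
69

Since gcd(41, 83) = 1 divides 7, a solution exists.
Multiply both sides by the inverse of 41 mod 83:
  41^(-1) mod 83 = 81
  x ≡ 81 × 7 ≡ 567 ≡ 69 (mod 83)
Verification: 41 × 69 = 2829 = 34 × 83 + 7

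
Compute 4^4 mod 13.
4 = 4 (binary 100). Repeated squaring mod 13: 4^1 ≡ 4; 4^2 ≡ 4² = 16 ≡ 3; 4^4 ≡ 3² = 9 ≡ 9. So 4^4 ≡ 9 (mod 13).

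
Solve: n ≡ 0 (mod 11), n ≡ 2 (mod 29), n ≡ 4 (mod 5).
M = 11 × 29 × 5 = 1595. M₁ = 145, y₁ ≡ 6 (mod 11). M₂ = 55, y₂ ≡ 19 (mod 29). M₃ = 319, y₃ ≡ 4 (mod 5). n = 0×145×6 + 2×55×19 + 4×319×4 ≡ 814 (mod 1595)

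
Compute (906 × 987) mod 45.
27

(906 × 987) = 894222
894222 mod 45 = 27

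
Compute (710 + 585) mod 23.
7

(710 + 585) = 1295
1295 mod 23 = 7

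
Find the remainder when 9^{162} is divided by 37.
By Fermat: 9^{36} ≡ 1 (mod 37). 162 = 4×36 + 18. So 9^{162} ≡ 9^{18} ≡ 1 (mod 37)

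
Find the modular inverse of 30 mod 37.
30^(-1) ≡ 21 (mod 37). Verification: 30 × 21 = 630 ≡ 1 (mod 37)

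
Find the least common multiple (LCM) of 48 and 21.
336

First find GCD(48, 21) using the Euclidean algorithm:
48 = 2 × 21 + 6
21 = 3 × 6 + 3
6 = 2 × 3 + 0
GCD(48, 21) = 3

LCM formula: LCM(a, b) = (a × b) / GCD(a, b)
LCM(48, 21) = (48 × 21) / 3
LCM(48, 21) = 1008 / 3
LCM(48, 21) = 336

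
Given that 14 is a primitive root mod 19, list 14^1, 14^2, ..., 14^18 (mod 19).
g^1, g^2, ..., g^{18} mod 19: {14, 6, 8, 17, 10, 7, 3, 4, 18, 5, 13, 11, 2, 9, 12, 16, 15, 1}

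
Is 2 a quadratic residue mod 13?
By Euler's criterion: 2^{6} ≡ 12 (mod 13). Since this equals -1 (≡ 12), 2 is not a QR.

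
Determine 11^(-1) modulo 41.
11^(-1) ≡ 15 (mod 41). Verification: 11 × 15 = 165 ≡ 1 (mod 41)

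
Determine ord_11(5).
Powers of 5 mod 11: 5^1≡5, 5^2≡3, 5^3≡4, 5^4≡9, 5^5≡1. Order = 5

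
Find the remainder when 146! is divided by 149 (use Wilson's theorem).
(148)! = (146)! × (147) × (148) ≡ -1 (mod 149). So (146)! ≡ -1 × [(148)(147)]^(-1) ≡ 74 (mod 149)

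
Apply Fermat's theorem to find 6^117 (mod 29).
By Fermat: 6^{28} ≡ 1 (mod 29). 117 = 4×28 + 5. So 6^{117} ≡ 6^{5} ≡ 4 (mod 29)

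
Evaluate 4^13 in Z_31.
Using repeated squaring. 13 = 8 + 4 + 1 (binary 1101). Repeated squaring mod 31: 4^1 ≡ 4; 4^2 ≡ 4² = 16 ≡ 16; 4^4 ≡ 16² = 256 ≡ 8; 4^8 ≡ 8² = 64 ≡ 2. Multiply: 4^13 = 4^8 × 4^4 × 4^1 ≡ 2 × 8 × 4 (mod 31): 2 × 8 = 16 ≡ 16; 16 × 4 = 64 ≡ 2. So 4^13 ≡ 2 (mod 31).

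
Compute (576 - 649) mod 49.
25

(576 - 649) = -73
-73 mod 49 = 25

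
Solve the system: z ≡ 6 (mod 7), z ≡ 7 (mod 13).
M = 7 × 13 = 91. M₁ = 13, y₁ ≡ 6 (mod 7). M₂ = 7, y₂ ≡ 2 (mod 13). z = 6×13×6 + 7×7×2 ≡ 20 (mod 91)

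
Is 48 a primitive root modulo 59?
No

To verify, check if 48^(58/q) ≢ 1 (mod 59) for each prime divisor q of 58
Divisors of 58 = 58: [1, 2, 29, 58]
  48^(58/2) = 48^29 ≡ 1 (mod 59)
  48^(58/29) = 48^2 ≡ 3 (mod 59)
Conclusion: 48 is not a primitive root modulo 59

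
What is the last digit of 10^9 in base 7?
10 ≡ 3 (mod 7). 9 = 8 + 1 (binary 1001). Repeated squaring mod 7: 3^1 ≡ 3; 3^2 ≡ 3² = 9 ≡ 2; 3^4 ≡ 2² = 4 ≡ 4; 3^8 ≡ 4² = 16 ≡ 2. Multiply: 10^9 ≡ 3^8 × 3^1 ≡ 2 × 3 (mod 7): 2 × 3 = 6 ≡ 6. So 10^9 ≡ 6 (mod 7).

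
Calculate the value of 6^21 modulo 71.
Using repeated squaring. 21 = 16 + 4 + 1 (binary 10101). Repeated squaring mod 71: 6^1 ≡ 6; 6^2 ≡ 6² = 36 ≡ 36; 6^4 ≡ 36² = 1296 ≡ 18; 6^8 ≡ 18² = 324 ≡ 40; 6^16 ≡ 40² = 1600 ≡ 38. Multiply: 6^21 = 6^16 × 6^4 × 6^1 ≡ 38 × 18 × 6 (mod 71): 38 × 18 = 684 ≡ 45; 45 × 6 = 270 ≡ 57. So 6^21 ≡ 57 (mod 71).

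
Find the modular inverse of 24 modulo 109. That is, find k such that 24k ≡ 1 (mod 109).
50

Using Extended Euclidean Algorithm:
gcd(24, 109) = 1
Bezout coefficients: 24 × 50 + 109 × -11 = 1
So 24 × 50 ≡ 1 (mod 109)
The inverse is 50 mod 109 = 50
Verification: 24 × 50 = 1200 = 11 × 109 + 1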